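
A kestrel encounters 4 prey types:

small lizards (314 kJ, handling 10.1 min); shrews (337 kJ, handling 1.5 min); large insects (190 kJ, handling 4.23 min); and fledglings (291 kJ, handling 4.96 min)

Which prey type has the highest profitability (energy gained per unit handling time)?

In descending order of E/h:
shrews: 337/1.5 = 225 kJ/min
fledglings: 291/4.96 = 58.7 kJ/min
large insects: 190/4.23 = 44.9 kJ/min
small lizards: 314/10.1 = 31.1 kJ/min

shrews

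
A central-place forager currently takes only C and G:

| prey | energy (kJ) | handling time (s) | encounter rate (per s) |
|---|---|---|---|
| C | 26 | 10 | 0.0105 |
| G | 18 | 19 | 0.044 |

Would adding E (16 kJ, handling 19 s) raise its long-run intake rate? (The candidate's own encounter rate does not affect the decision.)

Current rate: (0.0105×26 + 0.044×18)/(1 + 0.0105×10 + 0.044×19) = 0.5487 kJ/s.
Profitability of E: 16/19 = 0.8421 kJ/s.
0.8421 > 0.5487, so adding E raises the average — include it.

Yes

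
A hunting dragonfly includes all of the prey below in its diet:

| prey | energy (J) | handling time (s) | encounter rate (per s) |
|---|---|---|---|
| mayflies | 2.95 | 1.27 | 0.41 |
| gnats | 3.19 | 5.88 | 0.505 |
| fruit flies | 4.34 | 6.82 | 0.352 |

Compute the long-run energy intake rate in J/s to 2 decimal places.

R = Σλ_iE_i / (1 + Σλ_ih_i)
Numerator: 0.41×2.95 + 0.505×3.19 + 0.352×4.34 = 4.348
Denominator: 1 + 0.41×1.27 + 0.505×5.88 + 0.352×6.82 = 6.891
R = 4.348/6.891 = 0.631 J/s

0.63 J/s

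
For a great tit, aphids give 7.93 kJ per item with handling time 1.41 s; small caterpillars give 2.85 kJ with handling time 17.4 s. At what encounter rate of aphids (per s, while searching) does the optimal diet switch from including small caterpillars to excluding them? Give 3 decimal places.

The zero-one rule: include small caterpillars iff E₂/h₂ > λE₁/(1+λh₁). Equality gives the switch point.
λE₁h₂ = E₂ + λE₂h₁ ⇒ λ = E₂/(E₁h₂ − E₂h₁) = 2.85/(138 − 4.018) = 0.02127 per s.

0.021 per s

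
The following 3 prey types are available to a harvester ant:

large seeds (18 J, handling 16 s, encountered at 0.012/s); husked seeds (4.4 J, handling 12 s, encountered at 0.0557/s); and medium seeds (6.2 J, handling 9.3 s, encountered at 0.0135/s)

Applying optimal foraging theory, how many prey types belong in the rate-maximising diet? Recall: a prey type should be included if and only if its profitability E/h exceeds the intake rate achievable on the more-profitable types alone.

Rank by E/h (J/s): large seeds 1.12, medium seeds 0.667, husked seeds 0.367. Include each in turn until the next type's E/h falls below the running intake rate.
Rate on top 1: 0.1812. medium seeds: 0.667 > 0.1812 → include.
Rate on top 2: 0.2275. husked seeds: 0.367 > 0.2275 → include.
Optimal diet: large seeds, medium seeds, husked seeds — 3 of 3 types.

3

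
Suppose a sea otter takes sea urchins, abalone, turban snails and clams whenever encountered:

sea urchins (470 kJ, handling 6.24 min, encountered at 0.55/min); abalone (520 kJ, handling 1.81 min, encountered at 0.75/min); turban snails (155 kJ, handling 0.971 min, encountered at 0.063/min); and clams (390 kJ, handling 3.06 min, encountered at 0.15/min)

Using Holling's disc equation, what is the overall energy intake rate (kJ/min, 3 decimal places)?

R = Σλ_iE_i / (1 + Σλ_ih_i)
Numerator: 0.55×470 + 0.75×520 + 0.063×155 + 0.15×390 = 716.8
Denominator: 1 + 0.55×6.24 + 0.75×1.81 + 0.063×0.971 + 0.15×3.06 = 6.31
R = 716.8/6.31 = 113.6 kJ/min

113.598 kJ/min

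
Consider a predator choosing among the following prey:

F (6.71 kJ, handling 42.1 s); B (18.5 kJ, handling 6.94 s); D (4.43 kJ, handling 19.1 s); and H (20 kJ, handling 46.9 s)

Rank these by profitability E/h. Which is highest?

B

In descending order of E/h:
B: 18.5/6.94 = 2.67 kJ/s
H: 20/46.9 = 0.426 kJ/s
D: 4.43/19.1 = 0.232 kJ/s
F: 6.71/42.1 = 0.159 kJ/s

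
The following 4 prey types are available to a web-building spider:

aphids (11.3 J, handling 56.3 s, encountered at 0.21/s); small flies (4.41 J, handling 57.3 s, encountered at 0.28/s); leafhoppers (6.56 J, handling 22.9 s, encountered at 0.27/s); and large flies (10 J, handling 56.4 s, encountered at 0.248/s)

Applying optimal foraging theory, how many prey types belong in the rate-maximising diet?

1

Rank by E/h (J/s): leafhoppers 0.286, aphids 0.201, large flies 0.177, small flies 0.077. Include each in turn until the next type's E/h falls below the running intake rate.
Rate on top 1: 0.2466. aphids: 0.201 < 0.2466 → exclude; stop.
Optimal diet: leafhoppers — 1 of 4 types.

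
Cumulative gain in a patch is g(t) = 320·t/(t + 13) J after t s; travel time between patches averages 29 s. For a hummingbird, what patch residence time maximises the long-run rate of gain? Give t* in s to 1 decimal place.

Optimal t* satisfies g'(t*) = g(t*)/(T + t*).
g'(t) = 320·13/(t + 13)². Setting 320·13/(t+13)² = 320t/[(t+13)(29+t)] gives 13(29+t) = t(t+13), so t² = 13×29 = 377.
t* = √377 = 19.42 s.

19.4 s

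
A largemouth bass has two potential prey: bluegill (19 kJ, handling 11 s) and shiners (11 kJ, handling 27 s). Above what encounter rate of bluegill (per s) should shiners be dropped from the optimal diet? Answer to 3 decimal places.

The zero-one rule: include shiners iff E₂/h₂ > λE₁/(1+λh₁). Equality gives the switch point.
λE₁h₂ = E₂ + λE₂h₁ ⇒ λ = E₂/(E₁h₂ − E₂h₁) = 11/(513 − 121) = 0.02806 per s.

0.028 per s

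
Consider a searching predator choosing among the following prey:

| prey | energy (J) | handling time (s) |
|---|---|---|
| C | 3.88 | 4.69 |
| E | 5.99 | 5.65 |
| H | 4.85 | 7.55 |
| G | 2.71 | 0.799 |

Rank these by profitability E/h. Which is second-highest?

Profitability E/h (J/s): C = 3.88/4.69 = 0.827, E = 5.99/5.65 = 1.06, H = 4.85/7.55 = 0.642, G = 2.71/0.799 = 3.39.
Ranked: G > E > C > H.

E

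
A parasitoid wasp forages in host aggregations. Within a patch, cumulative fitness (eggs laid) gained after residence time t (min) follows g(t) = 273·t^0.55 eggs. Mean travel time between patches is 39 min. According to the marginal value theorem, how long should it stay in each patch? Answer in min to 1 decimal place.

By the marginal value theorem, leave when the instantaneous gain rate g'(t) equals the habitat-wide average g(t)/(T + t).
g'(t) = 0.55·273·t^-0.45. Setting 0.55·273·t^-0.45 = 273·t^0.55/(39+t) gives 0.55(39+t) = t, so 0.45·t = 0.55×39.
t* = 0.55×39/0.45 = 47.67 min.

47.7 min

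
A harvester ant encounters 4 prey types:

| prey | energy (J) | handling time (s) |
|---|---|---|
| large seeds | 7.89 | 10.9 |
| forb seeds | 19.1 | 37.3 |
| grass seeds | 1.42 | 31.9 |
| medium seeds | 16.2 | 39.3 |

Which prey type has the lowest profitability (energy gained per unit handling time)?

grass seeds

In descending order of E/h:
large seeds: 7.89/10.9 = 0.724 J/s
forb seeds: 19.1/37.3 = 0.512 J/s
medium seeds: 16.2/39.3 = 0.412 J/s
grass seeds: 1.42/31.9 = 0.0445 J/s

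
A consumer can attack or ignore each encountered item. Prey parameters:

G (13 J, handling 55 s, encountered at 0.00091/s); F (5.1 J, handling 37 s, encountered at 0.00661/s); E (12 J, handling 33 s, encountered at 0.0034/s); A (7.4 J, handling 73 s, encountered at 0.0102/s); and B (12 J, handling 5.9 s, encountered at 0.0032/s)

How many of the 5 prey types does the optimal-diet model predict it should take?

5

Profitabilities (E/h, J/s): B 2.03, E 0.364, G 0.236, F 0.138, A 0.101. Add prey in this order while the next type's profitability exceeds the intake rate on those already taken.
Rate on top 1: 0.03769. E: 0.364 > 0.03769 → include.
Rate on top 2: 0.07002. G: 0.236 > 0.07002 → include.
Rate on top 3: 0.07707. F: 0.138 > 0.07707 → include.
Rate on top 4: 0.08749. A: 0.101 > 0.08749 → include.
Optimal diet: B, E, G, F, A — 5 of 5 types.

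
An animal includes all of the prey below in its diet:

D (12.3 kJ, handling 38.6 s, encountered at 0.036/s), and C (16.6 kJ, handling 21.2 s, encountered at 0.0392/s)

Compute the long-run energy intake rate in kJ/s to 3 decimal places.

R = (0.036×12.3 + 0.0392×16.6) / (1 + 0.036×38.6 + 0.0392×21.2) = 1.094/3.221 = 0.3395 kJ/s.

0.340 kJ/s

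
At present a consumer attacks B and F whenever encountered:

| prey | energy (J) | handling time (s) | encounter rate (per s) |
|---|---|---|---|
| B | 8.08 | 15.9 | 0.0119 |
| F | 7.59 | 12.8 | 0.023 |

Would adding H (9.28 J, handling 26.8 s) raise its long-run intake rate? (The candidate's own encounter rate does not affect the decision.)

On B and F alone, R = ΣλE/(1+Σλh) = 0.2707/1.484 = 0.1825 J/s.
Profitability of H: 9.28/26.8 = 0.3463 J/s.
0.3463 > 0.1825, so adding H raises the average — include it.

Yes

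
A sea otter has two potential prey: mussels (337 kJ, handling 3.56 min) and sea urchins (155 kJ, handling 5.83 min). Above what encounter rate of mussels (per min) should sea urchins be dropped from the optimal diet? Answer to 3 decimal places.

The zero-one rule: include sea urchins iff E₂/h₂ > λE₁/(1+λh₁). Equality gives the switch point.
λE₁h₂ = E₂ + λE₂h₁ ⇒ λ = E₂/(E₁h₂ − E₂h₁) = 155/(1965 − 551.8) = 0.1097 per min.

0.110 per min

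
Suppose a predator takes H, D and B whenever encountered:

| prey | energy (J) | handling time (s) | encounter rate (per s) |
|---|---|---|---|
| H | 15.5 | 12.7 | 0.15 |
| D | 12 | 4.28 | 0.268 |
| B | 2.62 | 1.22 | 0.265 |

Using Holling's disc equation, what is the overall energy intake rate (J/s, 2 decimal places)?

1.43 J/s

Energy encountered per unit search time: 0.15×15.5 + 0.268×12 + 0.265×2.62 = 6.235 J/s.
Handling time per unit search time: 0.15×12.7 + 0.268×4.28 + 0.265×1.22 = 3.375.
Rate = 6.235/(1 + 3.375) = 1.425 J/s.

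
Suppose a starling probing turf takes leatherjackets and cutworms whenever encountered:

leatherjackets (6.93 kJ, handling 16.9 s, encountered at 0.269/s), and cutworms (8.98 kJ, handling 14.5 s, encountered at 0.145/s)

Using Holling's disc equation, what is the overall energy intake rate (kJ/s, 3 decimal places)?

0.414 kJ/s

Energy encountered per unit search time: 0.269×6.93 + 0.145×8.98 = 3.166 kJ/s.
Handling time per unit search time: 0.269×16.9 + 0.145×14.5 = 6.649.
Rate = 3.166/(1 + 6.649) = 0.414 kJ/s.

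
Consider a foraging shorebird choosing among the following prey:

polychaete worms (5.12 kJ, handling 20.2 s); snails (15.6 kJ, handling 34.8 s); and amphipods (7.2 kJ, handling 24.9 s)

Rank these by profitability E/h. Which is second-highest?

Profitability E/h (kJ/s): polychaete worms = 5.12/20.2 = 0.253, snails = 15.6/34.8 = 0.448, amphipods = 7.2/24.9 = 0.289.
Ranked: snails > amphipods > polychaete worms.

amphipods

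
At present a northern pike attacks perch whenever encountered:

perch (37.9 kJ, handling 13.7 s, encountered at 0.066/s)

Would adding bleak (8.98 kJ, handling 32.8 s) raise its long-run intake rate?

Current rate: (0.066×37.9)/(1 + 0.066×13.7) = 1.314 kJ/s.
Profitability of bleak: 8.98/32.8 = 0.2738 kJ/s.
0.2738 < 1.314, so adding bleak would lower the average — exclude it.

No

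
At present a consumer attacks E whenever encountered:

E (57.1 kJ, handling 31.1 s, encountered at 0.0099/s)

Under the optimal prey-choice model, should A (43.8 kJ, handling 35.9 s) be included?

Yes

On E alone, R = ΣλE/(1+Σλh) = 0.5653/1.308 = 0.4322 kJ/s.
A: E/h = 43.8/35.9 = 1.22 kJ/s.
Since 1.22 > R, including A increases the long-run rate.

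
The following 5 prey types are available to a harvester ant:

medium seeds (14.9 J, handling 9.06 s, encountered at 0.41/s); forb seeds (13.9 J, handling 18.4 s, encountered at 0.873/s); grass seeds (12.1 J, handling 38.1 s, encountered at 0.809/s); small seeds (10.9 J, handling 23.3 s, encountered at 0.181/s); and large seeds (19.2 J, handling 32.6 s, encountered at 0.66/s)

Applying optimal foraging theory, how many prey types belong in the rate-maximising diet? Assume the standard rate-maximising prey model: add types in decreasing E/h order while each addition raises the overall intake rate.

1

Profitabilities (E/h, J/s): medium seeds 1.64, forb seeds 0.755, large seeds 0.589, small seeds 0.468, grass seeds 0.318. Add prey in this order while the next type's profitability exceeds the intake rate on those already taken.
Rate on top 1: 1.296. forb seeds: 0.755 < 1.296 → exclude; stop.
Optimal diet: medium seeds — 1 of 5 types.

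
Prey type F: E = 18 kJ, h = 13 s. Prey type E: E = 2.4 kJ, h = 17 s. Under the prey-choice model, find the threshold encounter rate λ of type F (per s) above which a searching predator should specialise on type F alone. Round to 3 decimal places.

0.009 per s

The zero-one rule: include type E iff E₂/h₂ > λE₁/(1+λh₁). Equality gives the switch point.
λE₁h₂ = E₂ + λE₂h₁ ⇒ λ = E₂/(E₁h₂ − E₂h₁) = 2.4/(306 − 31.2) = 0.008734 per s.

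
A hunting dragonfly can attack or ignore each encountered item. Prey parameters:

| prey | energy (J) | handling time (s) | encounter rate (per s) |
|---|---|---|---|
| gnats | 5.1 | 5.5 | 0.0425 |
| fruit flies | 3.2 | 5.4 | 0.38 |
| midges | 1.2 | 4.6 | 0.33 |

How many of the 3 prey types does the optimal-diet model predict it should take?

E/h in descending order: gnats 0.927, fruit flies 0.593, midges 0.261 J/s. The optimal diet is the largest prefix of this list for which every included type satisfies E_i/h_i > R on the types above it.
Rate on top 1: 0.1757. fruit flies: 0.593 > 0.1757 → include.
Rate on top 2: 0.436. midges: 0.261 < 0.436 → exclude; stop.
Optimal diet: gnats, fruit flies — 2 of 3 types.

2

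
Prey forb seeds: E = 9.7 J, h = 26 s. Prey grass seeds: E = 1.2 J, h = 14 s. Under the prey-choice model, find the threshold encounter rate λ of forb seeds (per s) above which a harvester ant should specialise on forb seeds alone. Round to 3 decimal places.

At the threshold, the rate on forb seeds alone equals the profitability of grass seeds: λ·9.7/(1 + λ·26) = 1.2/14 = 0.08571.
Rearranging, λ(9.7 − 0.08571×26) = 0.08571, so λ = 0.08571/7.471 = 0.01147 per s.

0.011 per s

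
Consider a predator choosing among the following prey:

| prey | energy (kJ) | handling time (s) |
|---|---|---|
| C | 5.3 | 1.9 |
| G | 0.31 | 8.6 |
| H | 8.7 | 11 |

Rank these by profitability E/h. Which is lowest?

G

In descending order of E/h:
C: 5.3/1.9 = 2.79 kJ/s
H: 8.7/11 = 0.791 kJ/s
G: 0.31/8.6 = 0.036 kJ/s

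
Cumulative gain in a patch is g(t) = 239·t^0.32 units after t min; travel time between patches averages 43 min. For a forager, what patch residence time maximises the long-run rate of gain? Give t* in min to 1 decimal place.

20.2 min

Maximise g(t)/(T+t): set derivative to zero → g'(t)(T+t) = g(t).
g'(t) = 0.32·239·t^-0.68. Setting 0.32·239·t^-0.68 = 239·t^0.32/(43+t) gives 0.32(43+t) = t, so 0.68·t = 0.32×43.
t* = 0.32×43/0.68 = 20.24 min.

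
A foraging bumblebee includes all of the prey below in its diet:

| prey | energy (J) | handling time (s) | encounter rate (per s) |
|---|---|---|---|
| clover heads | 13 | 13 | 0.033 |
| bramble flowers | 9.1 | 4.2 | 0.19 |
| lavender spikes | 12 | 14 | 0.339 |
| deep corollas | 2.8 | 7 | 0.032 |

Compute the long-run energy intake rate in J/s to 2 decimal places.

0.88 J/s

R = (0.033×13 + 0.19×9.1 + 0.339×12 + 0.032×2.8) / (1 + 0.033×13 + 0.19×4.2 + 0.339×14 + 0.032×7) = 6.316/7.197 = 0.8775 J/s.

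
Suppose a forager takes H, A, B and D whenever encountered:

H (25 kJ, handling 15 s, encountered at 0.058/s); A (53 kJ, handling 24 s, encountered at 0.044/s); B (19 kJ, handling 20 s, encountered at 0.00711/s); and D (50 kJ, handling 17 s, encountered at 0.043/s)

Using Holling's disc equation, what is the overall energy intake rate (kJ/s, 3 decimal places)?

1.597 kJ/s

R = (0.058×25 + 0.044×53 + 0.00711×19 + 0.043×50) / (1 + 0.058×15 + 0.044×24 + 0.00711×20 + 0.043×17) = 6.067/3.799 = 1.597 kJ/s.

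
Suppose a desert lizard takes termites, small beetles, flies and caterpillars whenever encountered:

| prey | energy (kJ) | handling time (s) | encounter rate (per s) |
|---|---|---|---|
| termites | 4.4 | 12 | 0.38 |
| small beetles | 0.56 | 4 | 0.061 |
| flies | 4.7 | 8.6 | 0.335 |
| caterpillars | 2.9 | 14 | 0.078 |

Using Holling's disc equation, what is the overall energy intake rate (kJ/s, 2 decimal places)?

0.36 kJ/s

Energy encountered per unit search time: 0.38×4.4 + 0.061×0.56 + 0.335×4.7 + 0.078×2.9 = 3.507 kJ/s.
Handling time per unit search time: 0.38×12 + 0.061×4 + 0.335×8.6 + 0.078×14 = 8.777.
Rate = 3.507/(1 + 8.777) = 0.3587 kJ/s.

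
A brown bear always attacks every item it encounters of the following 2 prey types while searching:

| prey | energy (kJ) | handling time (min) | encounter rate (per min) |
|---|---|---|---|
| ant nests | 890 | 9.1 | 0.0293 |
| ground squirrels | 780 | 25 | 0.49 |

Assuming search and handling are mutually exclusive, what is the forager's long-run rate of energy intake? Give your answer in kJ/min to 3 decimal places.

30.206 kJ/min

R = (0.0293×890 + 0.49×780) / (1 + 0.0293×9.1 + 0.49×25) = 408.3/13.52 = 30.21 kJ/min.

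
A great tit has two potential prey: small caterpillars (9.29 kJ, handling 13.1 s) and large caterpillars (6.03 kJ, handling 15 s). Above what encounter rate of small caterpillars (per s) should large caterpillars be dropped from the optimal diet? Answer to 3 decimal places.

The zero-one rule: include large caterpillars iff E₂/h₂ > λE₁/(1+λh₁). Equality gives the switch point.
λE₁h₂ = E₂ + λE₂h₁ ⇒ λ = E₂/(E₁h₂ − E₂h₁) = 6.03/(139.3 − 78.99) = 0.09991 per s.

0.100 per s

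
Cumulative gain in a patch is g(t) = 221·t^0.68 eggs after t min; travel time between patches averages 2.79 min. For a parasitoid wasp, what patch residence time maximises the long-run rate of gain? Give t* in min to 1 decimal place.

5.9 min

By the marginal value theorem, leave when the instantaneous gain rate g'(t) equals the habitat-wide average g(t)/(T + t).
g'(t) = 0.68·221·t^-0.32. Setting 0.68·221·t^-0.32 = 221·t^0.68/(2.79+t) gives 0.68(2.79+t) = t, so 0.32·t = 0.68×2.79.
t* = 0.68×2.79/0.32 = 5.929 min.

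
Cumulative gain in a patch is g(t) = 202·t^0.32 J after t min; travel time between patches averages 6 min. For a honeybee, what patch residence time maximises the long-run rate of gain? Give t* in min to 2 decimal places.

2.82 min

Optimal t* satisfies g'(t*) = g(t*)/(T + t*).
g'(t) = 0.32·202·t^-0.68. Setting 0.32·202·t^-0.68 = 202·t^0.32/(6+t) gives 0.32(6+t) = t, so 0.68·t = 0.32×6.
t* = 0.32×6/0.68 = 2.824 min.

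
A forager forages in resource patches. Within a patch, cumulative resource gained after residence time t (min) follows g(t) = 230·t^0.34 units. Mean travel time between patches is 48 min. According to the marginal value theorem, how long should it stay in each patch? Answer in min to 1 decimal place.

24.7 min

Optimal t* satisfies g'(t*) = g(t*)/(T + t*).
g'(t) = 0.34·230·t^-0.66. Setting 0.34·230·t^-0.66 = 230·t^0.34/(48+t) gives 0.34(48+t) = t, so 0.66·t = 0.34×48.
t* = 0.34×48/0.66 = 24.73 min.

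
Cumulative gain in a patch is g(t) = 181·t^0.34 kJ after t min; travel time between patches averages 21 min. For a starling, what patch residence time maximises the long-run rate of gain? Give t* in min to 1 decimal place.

By the marginal value theorem, leave when the instantaneous gain rate g'(t) equals the habitat-wide average g(t)/(T + t).
g'(t) = 0.34·181·t^-0.66. Setting 0.34·181·t^-0.66 = 181·t^0.34/(21+t) gives 0.34(21+t) = t, so 0.66·t = 0.34×21.
t* = 0.34×21/0.66 = 10.82 min.

10.8 min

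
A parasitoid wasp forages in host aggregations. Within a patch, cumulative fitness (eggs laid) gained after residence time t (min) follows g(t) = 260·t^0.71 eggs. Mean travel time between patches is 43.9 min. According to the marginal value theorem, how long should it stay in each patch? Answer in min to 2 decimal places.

By the marginal value theorem, leave when the instantaneous gain rate g'(t) equals the habitat-wide average g(t)/(T + t).
g'(t) = 0.71·260·t^-0.29. Setting 0.71·260·t^-0.29 = 260·t^0.71/(43.9+t) gives 0.71(43.9+t) = t, so 0.29·t = 0.71×43.9.
t* = 0.71×43.9/0.29 = 107.5 min.

107.48 min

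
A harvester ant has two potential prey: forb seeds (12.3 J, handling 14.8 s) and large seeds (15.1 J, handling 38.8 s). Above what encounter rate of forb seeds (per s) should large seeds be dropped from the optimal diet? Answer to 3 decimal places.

0.060 per s

The zero-one rule: include large seeds iff E₂/h₂ > λE₁/(1+λh₁). Equality gives the switch point.
λE₁h₂ = E₂ + λE₂h₁ ⇒ λ = E₂/(E₁h₂ − E₂h₁) = 15.1/(477.2 − 223.5) = 0.05951 per s.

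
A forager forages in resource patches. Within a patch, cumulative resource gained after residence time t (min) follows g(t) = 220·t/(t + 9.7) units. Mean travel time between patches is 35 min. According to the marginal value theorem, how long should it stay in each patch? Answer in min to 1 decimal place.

Optimal t* satisfies g'(t*) = g(t*)/(T + t*).
g'(t) = 220·9.7/(t + 9.7)². Setting 220·9.7/(t+9.7)² = 220t/[(t+9.7)(35+t)] gives 9.7(35+t) = t(t+9.7), so t² = 9.7×35 = 339.5.
t* = √339.5 = 18.43 min.

18.4 min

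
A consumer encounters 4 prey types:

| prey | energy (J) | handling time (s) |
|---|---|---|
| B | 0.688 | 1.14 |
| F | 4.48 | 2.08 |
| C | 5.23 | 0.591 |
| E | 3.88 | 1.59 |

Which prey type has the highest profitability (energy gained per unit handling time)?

Profitability E/h (J/s): B = 0.688/1.14 = 0.604, F = 4.48/2.08 = 2.15, C = 5.23/0.591 = 8.85, E = 3.88/1.59 = 2.44.
Ranked: C > E > F > B.

C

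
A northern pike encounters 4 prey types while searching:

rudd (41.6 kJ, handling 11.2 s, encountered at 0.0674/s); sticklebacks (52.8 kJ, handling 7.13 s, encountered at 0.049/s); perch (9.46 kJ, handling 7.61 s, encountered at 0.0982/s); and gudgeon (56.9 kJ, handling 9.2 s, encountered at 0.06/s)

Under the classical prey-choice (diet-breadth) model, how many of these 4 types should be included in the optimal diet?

Profitabilities (E/h, kJ/s): sticklebacks 7.41, gudgeon 6.18, rudd 3.71, perch 1.24. Add prey in this order while the next type's profitability exceeds the intake rate on those already taken.
Rate on top 1: 1.917. gudgeon: 6.18 > 1.917 → include.
Rate on top 2: 3.156. rudd: 3.71 > 3.156 → include.
Rate on top 3: 3.315. perch: 1.24 < 3.315 → exclude; stop.
Optimal diet: sticklebacks, gudgeon, rudd — 3 of 4 types.

3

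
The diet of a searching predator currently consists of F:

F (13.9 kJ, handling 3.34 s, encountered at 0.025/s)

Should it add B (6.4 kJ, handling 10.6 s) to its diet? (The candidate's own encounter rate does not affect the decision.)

Yes

Intake rate on the current diet: R = (0.025×13.9) / (1 + 0.025×3.34) = 0.3475/1.083 = 0.3207 kJ/s.
Profitability of B: 6.4/10.6 = 0.6038 kJ/s.
Since 0.6038 > R, including B increases the long-run rate.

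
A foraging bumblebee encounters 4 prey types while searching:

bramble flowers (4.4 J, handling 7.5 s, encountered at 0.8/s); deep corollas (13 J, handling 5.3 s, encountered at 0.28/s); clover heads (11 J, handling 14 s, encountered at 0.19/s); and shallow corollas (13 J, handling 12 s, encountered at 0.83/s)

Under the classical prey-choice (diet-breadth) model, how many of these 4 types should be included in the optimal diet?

Profitabilities (E/h, J/s): deep corollas 2.45, shallow corollas 1.08, clover heads 0.786, bramble flowers 0.587. Add prey in this order while the next type's profitability exceeds the intake rate on those already taken.
Rate on top 1: 1.465. shallow corollas: 1.08 < 1.465 → exclude; stop.
Optimal diet: deep corollas — 1 of 4 types.

1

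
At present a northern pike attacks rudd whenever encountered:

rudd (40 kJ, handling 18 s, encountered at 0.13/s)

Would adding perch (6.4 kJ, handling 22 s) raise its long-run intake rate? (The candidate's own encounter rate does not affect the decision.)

No

Intake rate on the current diet: R = (0.13×40) / (1 + 0.13×18) = 5.2/3.34 = 1.557 kJ/s.
perch: E/h = 6.4/22 = 0.2909 kJ/s.
0.2909 < 1.557, so adding perch would lower the average — exclude it.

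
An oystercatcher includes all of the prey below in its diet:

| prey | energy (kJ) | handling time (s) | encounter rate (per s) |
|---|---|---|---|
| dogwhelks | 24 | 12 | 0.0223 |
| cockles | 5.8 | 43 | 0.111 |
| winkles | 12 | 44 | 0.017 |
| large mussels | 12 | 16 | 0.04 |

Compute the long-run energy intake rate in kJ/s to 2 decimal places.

0.25 kJ/s

R = Σλ_iE_i / (1 + Σλ_ih_i)
Numerator: 0.0223×24 + 0.111×5.8 + 0.017×12 + 0.04×12 = 1.863
Denominator: 1 + 0.0223×12 + 0.111×43 + 0.017×44 + 0.04×16 = 7.429
R = 1.863/7.429 = 0.2508 kJ/s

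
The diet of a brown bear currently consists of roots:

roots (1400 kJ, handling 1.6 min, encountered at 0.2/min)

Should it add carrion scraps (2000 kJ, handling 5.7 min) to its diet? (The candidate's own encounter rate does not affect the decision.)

On roots alone, R = ΣλE/(1+Σλh) = 280/1.32 = 212.1 kJ/min.
Profitability of carrion scraps: 2000/5.7 = 350.9 kJ/min.
Since 350.9 > R, including carrion scraps increases the long-run rate.

Yes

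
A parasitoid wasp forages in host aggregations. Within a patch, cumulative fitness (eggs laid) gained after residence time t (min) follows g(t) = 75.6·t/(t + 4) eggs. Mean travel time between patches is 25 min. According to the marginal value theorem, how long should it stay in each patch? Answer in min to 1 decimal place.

Maximise g(t)/(T+t): set derivative to zero → g'(t)(T+t) = g(t).
g'(t) = 75.6·4/(t + 4)². Setting 75.6·4/(t+4)² = 75.6t/[(t+4)(25+t)] gives 4(25+t) = t(t+4), so t² = 4×25 = 100.
t* = √100 = 10 min.

10.0 min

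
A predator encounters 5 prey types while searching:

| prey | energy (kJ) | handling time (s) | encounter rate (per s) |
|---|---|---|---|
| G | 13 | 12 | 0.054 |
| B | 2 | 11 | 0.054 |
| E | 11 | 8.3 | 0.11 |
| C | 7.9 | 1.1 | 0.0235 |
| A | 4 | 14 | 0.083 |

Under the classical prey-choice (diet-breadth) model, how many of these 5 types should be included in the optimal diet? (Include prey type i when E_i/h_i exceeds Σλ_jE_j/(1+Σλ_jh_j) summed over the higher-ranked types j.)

Profitabilities (E/h, kJ/s): C 7.18, E 1.33, G 1.08, A 0.286, B 0.182. Add prey in this order while the next type's profitability exceeds the intake rate on those already taken.
Rate on top 1: 0.181. E: 1.33 > 0.181 → include.
Rate on top 2: 0.7198. G: 1.08 > 0.7198 → include.
Rate on top 3: 0.8109. A: 0.286 < 0.8109 → exclude; stop.
Optimal diet: C, E, G — 3 of 5 types.

3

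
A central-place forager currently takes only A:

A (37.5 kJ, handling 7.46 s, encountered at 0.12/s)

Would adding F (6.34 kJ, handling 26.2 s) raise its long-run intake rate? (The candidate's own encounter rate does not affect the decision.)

No

Intake rate on the current diet: R = (0.12×37.5) / (1 + 0.12×7.46) = 4.5/1.895 = 2.374 kJ/s.
Profitability of F: 6.34/26.2 = 0.242 kJ/s.
0.242 < 2.374, so adding F would lower the average — exclude it.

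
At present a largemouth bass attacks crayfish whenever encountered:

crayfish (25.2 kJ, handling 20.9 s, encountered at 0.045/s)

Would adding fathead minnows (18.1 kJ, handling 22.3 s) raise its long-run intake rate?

On crayfish alone, R = ΣλE/(1+Σλh) = 1.134/1.94 = 0.5844 kJ/s.
Profitability of fathead minnows: 18.1/22.3 = 0.8117 kJ/s.
0.8117 > 0.5844, so adding fathead minnows raises the average — include it.

Yes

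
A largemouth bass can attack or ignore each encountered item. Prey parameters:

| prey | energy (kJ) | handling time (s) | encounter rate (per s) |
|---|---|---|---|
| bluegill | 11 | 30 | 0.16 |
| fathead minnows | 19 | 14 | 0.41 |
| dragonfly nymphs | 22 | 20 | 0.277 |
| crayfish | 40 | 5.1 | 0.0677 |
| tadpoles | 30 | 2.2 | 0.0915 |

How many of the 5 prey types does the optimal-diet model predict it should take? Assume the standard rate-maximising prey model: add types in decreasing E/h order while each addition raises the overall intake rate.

2

Profitabilities (E/h, kJ/s): tadpoles 13.6, crayfish 7.84, fathead minnows 1.36, dragonfly nymphs 1.1, bluegill 0.367. Add prey in this order while the next type's profitability exceeds the intake rate on those already taken.
Rate on top 1: 2.285. crayfish: 7.84 > 2.285 → include.
Rate on top 2: 3.526. fathead minnows: 1.36 < 3.526 → exclude; stop.
Optimal diet: tadpoles, crayfish — 2 of 5 types.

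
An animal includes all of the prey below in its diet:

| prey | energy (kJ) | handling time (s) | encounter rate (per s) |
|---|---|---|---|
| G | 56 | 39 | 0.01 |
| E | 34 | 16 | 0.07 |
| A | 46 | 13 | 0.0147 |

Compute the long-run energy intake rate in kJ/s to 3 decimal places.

1.339 kJ/s

R = Σλ_iE_i / (1 + Σλ_ih_i)
Numerator: 0.01×56 + 0.07×34 + 0.0147×46 = 3.616
Denominator: 1 + 0.01×39 + 0.07×16 + 0.0147×13 = 2.701
R = 3.616/2.701 = 1.339 kJ/s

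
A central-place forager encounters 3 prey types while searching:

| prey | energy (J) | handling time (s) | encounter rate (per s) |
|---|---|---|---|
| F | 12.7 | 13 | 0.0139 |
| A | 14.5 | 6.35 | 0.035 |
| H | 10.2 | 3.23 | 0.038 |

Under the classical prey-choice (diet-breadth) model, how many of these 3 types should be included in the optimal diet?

3

Rank by E/h (J/s): H 3.16, A 2.28, F 0.977. Include each in turn until the next type's E/h falls below the running intake rate.
Rate on top 1: 0.3452. A: 2.28 > 0.3452 → include.
Rate on top 2: 0.6655. F: 0.977 > 0.6655 → include.
Optimal diet: H, A, F — 3 of 3 types.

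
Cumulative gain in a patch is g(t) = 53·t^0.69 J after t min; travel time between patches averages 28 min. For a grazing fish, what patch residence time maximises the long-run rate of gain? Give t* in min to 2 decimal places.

Maximise g(t)/(T+t): set derivative to zero → g'(t)(T+t) = g(t).
g'(t) = 0.69·53·t^-0.31. Setting 0.69·53·t^-0.31 = 53·t^0.69/(28+t) gives 0.69(28+t) = t, so 0.31·t = 0.69×28.
t* = 0.69×28/0.31 = 62.32 min.

62.32 min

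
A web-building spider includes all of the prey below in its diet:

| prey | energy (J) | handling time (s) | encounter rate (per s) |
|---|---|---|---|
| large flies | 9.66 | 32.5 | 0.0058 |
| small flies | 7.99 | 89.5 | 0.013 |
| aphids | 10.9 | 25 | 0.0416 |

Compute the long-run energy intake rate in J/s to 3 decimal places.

R = Σλ_iE_i / (1 + Σλ_ih_i)
Numerator: 0.0058×9.66 + 0.013×7.99 + 0.0416×10.9 = 0.6133
Denominator: 1 + 0.0058×32.5 + 0.013×89.5 + 0.0416×25 = 3.392
R = 0.6133/3.392 = 0.1808 J/s

0.181 J/s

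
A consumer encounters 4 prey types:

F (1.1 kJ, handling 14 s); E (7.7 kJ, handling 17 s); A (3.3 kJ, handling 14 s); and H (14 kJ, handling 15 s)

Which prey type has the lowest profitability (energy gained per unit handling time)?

Profitability E/h (kJ/s): F = 1.1/14 = 0.0786, E = 7.7/17 = 0.453, A = 3.3/14 = 0.236, H = 14/15 = 0.933.
Ranked: H > E > A > F.

F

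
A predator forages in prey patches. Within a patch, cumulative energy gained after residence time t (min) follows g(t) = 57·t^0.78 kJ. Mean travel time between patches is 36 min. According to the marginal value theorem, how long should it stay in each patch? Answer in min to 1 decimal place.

Maximise g(t)/(T+t): set derivative to zero → g'(t)(T+t) = g(t).
g'(t) = 0.78·57·t^-0.22. Setting 0.78·57·t^-0.22 = 57·t^0.78/(36+t) gives 0.78(36+t) = t, so 0.22·t = 0.78×36.
t* = 0.78×36/0.22 = 127.6 min.

127.6 min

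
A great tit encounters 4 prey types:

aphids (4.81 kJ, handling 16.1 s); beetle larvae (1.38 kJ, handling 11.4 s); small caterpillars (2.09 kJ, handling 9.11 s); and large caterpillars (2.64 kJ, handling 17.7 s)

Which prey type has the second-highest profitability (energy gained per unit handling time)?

In descending order of E/h:
aphids: 4.81/16.1 = 0.299 kJ/s
small caterpillars: 2.09/9.11 = 0.229 kJ/s
large caterpillars: 2.64/17.7 = 0.149 kJ/s
beetle larvae: 1.38/11.4 = 0.121 kJ/s

small caterpillars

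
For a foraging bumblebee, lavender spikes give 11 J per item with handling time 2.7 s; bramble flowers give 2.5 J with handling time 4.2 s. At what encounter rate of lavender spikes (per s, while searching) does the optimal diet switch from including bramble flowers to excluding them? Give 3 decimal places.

The zero-one rule: include bramble flowers iff E₂/h₂ > λE₁/(1+λh₁). Equality gives the switch point.
λE₁h₂ = E₂ + λE₂h₁ ⇒ λ = E₂/(E₁h₂ − E₂h₁) = 2.5/(46.2 − 6.75) = 0.06337 per s.

0.063 per s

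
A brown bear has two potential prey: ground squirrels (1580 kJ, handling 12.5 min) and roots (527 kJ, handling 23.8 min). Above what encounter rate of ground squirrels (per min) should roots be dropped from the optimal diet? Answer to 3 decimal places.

At the threshold, the rate on ground squirrels alone equals the profitability of roots: λ·1580/(1 + λ·12.5) = 527/23.8 = 22.14.
Rearranging, λ(1580 − 22.14×12.5) = 22.14, so λ = 22.14/1303 = 0.01699 per min.

0.017 per min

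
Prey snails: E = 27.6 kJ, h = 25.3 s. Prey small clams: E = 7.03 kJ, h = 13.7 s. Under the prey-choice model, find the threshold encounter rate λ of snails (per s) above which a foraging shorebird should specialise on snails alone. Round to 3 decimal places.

0.035 per s

At the threshold, the rate on snails alone equals the profitability of small clams: λ·27.6/(1 + λ·25.3) = 7.03/13.7 = 0.5131.
Rearranging, λ(27.6 − 0.5131×25.3) = 0.5131, so λ = 0.5131/14.62 = 0.0351 per s.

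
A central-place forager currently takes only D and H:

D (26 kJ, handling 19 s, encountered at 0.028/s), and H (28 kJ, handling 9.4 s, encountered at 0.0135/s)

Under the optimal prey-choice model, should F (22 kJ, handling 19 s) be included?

Yes

Intake rate on the current diet: R = (0.028×26 + 0.0135×28) / (1 + 0.028×19 + 0.0135×9.4) = 1.106/1.659 = 0.6667 kJ/s.
F: E/h = 22/19 = 1.158 kJ/s.
Since 1.158 > R, including F increases the long-run rate.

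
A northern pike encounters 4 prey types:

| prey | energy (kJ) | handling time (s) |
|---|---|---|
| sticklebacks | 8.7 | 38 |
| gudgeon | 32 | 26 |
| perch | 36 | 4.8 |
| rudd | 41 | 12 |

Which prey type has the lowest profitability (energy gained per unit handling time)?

sticklebacks

In descending order of E/h:
perch: 36/4.8 = 7.5 kJ/s
rudd: 41/12 = 3.42 kJ/s
gudgeon: 32/26 = 1.23 kJ/s
sticklebacks: 8.7/38 = 0.229 kJ/s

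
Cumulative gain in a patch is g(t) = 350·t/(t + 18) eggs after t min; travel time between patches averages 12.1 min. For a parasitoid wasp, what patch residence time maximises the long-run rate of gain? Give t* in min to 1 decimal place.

14.8 min

Maximise g(t)/(T+t): set derivative to zero → g'(t)(T+t) = g(t).
g'(t) = 350·18/(t + 18)². Setting 350·18/(t+18)² = 350t/[(t+18)(12.1+t)] gives 18(12.1+t) = t(t+18), so t² = 18×12.1 = 217.8.
t* = √217.8 = 14.76 min.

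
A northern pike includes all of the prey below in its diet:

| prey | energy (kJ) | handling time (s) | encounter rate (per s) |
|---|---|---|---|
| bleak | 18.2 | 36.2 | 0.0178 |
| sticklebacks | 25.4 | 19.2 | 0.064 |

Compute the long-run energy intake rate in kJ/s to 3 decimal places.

Energy encountered per unit search time: 0.0178×18.2 + 0.064×25.4 = 1.95 kJ/s.
Handling time per unit search time: 0.0178×36.2 + 0.064×19.2 = 1.873.
Rate = 1.95/(1 + 1.873) = 0.6785 kJ/s.

0.679 kJ/s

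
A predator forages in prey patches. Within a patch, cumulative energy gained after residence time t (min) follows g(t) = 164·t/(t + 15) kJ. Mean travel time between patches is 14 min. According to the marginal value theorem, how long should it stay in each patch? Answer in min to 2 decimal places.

By the marginal value theorem, leave when the instantaneous gain rate g'(t) equals the habitat-wide average g(t)/(T + t).
g'(t) = 164·15/(t + 15)². Setting 164·15/(t+15)² = 164t/[(t+15)(14+t)] gives 15(14+t) = t(t+15), so t² = 15×14 = 210.
t* = √210 = 14.49 min.

14.49 min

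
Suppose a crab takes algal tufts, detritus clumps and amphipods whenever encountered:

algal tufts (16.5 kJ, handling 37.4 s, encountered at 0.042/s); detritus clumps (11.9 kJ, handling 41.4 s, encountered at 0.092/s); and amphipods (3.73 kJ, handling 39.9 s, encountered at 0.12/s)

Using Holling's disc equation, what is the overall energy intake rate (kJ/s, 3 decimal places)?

0.200 kJ/s

R = (0.042×16.5 + 0.092×11.9 + 0.12×3.73) / (1 + 0.042×37.4 + 0.092×41.4 + 0.12×39.9) = 2.235/11.17 = 0.2002 kJ/s.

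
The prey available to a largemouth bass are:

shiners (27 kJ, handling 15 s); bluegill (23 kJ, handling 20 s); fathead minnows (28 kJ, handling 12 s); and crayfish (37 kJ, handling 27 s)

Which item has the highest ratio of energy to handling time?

Profitability E/h (kJ/s): shiners = 27/15 = 1.8, bluegill = 23/20 = 1.15, fathead minnows = 28/12 = 2.33, crayfish = 37/27 = 1.37.
Ranked: fathead minnows > shiners > crayfish > bluegill.

fathead minnows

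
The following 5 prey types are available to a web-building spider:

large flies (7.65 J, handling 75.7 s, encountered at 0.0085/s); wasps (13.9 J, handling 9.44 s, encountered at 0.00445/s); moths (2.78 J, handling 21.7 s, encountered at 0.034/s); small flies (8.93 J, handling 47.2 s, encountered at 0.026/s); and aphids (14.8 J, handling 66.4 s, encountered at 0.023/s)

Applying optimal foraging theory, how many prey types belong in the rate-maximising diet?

3

Rank by E/h (J/s): wasps 1.47, aphids 0.223, small flies 0.189, moths 0.128, large flies 0.101. Include each in turn until the next type's E/h falls below the running intake rate.
Rate on top 1: 0.05936. aphids: 0.223 > 0.05936 → include.
Rate on top 2: 0.1566. small flies: 0.189 > 0.1566 → include.
Rate on top 3: 0.1671. moths: 0.128 < 0.1671 → exclude; stop.
Optimal diet: wasps, aphids, small flies — 3 of 5 types.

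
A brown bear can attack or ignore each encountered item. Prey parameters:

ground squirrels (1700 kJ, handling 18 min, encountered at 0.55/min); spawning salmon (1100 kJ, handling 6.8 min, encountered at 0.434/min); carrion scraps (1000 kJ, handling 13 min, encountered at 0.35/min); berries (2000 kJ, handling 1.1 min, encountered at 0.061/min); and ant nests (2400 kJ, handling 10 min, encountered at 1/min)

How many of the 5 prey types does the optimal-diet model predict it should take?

2

Profitabilities (E/h, kJ/min): berries 1.82e+03, ant nests 240, spawning salmon 162, ground squirrels 94.4, carrion scraps 76.9. Add prey in this order while the next type's profitability exceeds the intake rate on those already taken.
Rate on top 1: 114.3. ant nests: 240 > 114.3 → include.
Rate on top 2: 227.9. spawning salmon: 162 < 227.9 → exclude; stop.
Optimal diet: berries, ant nests — 2 of 5 types.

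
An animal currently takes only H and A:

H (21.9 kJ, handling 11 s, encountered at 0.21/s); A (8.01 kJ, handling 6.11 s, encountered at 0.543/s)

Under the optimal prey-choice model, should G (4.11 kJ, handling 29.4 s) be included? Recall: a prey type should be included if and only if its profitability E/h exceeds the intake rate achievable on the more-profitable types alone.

Intake rate on the current diet: R = (0.21×21.9 + 0.543×8.01) / (1 + 0.21×11 + 0.543×6.11) = 8.948/6.628 = 1.35 kJ/s.
G: E/h = 4.11/29.4 = 0.1398 kJ/s.
0.1398 < 1.35, so adding G would lower the average — exclude it.

No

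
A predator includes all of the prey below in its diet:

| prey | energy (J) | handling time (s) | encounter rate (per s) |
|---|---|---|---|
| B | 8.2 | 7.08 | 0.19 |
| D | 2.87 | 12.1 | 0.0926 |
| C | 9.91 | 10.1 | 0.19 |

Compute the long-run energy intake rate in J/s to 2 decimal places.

R = Σλ_iE_i / (1 + Σλ_ih_i)
Numerator: 0.19×8.2 + 0.0926×2.87 + 0.19×9.91 = 3.707
Denominator: 1 + 0.19×7.08 + 0.0926×12.1 + 0.19×10.1 = 5.385
R = 3.707/5.385 = 0.6884 J/s

0.69 J/s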